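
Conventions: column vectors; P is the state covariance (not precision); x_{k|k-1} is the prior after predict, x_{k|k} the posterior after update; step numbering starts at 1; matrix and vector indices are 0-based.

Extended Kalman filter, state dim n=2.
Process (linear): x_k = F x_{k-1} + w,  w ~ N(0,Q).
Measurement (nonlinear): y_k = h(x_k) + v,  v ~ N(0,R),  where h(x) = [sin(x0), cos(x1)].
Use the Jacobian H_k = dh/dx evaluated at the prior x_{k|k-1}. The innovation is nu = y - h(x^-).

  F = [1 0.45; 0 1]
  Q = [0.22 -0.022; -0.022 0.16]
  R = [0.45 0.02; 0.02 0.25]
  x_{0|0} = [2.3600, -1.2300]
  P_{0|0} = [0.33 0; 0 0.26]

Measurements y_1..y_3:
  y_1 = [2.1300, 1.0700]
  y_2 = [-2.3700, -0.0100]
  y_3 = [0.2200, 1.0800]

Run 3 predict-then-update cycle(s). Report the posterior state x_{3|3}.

step 1: x^-=[1.8065, -1.2300]  P^-=[0.6027 0.0950; 0.0950 0.4200]  H_jac=[-0.2335 0.0000; 0.0000 0.9425]  S=[0.4829 -0.0009; -0.0009 0.6231]  K=[-0.2912 0.1433; -0.0447 0.6352]  nu=[1.1576, 0.7358]  x^+=[1.5748, -0.8144]  P^+=[0.5488 0.0318; 0.0318 0.1676]
step 2: x^-=[1.2083, -0.8144]  P^-=[0.8314 0.0852; 0.0852 0.3276]  H_jac=[0.3546 0.0000; 0.0000 0.7273]  S=[0.5545 0.0420; 0.0420 0.4233]  K=[0.5245 0.0944; 0.0120 0.5617]  nu=[-3.3050, -0.6963]  x^+=[-0.5908, -1.2451]  P^+=[0.6709 0.0469; 0.0469 0.1934]
step 3: x^-=[-1.1511, -1.2451]  P^-=[0.9723 0.1119; 0.1119 0.3534]  H_jac=[0.4075 0.0000; 0.0000 0.9474]  S=[0.6114 0.0632; 0.0632 0.5672]  K=[0.6360 0.1161; 0.0137 0.5887]  nu=[1.1332, 0.7600]  x^+=[-0.3422, -0.7821]  P^+=[0.7080 0.0440; 0.0440 0.1556]

x_post = [-0.3422, -0.7821]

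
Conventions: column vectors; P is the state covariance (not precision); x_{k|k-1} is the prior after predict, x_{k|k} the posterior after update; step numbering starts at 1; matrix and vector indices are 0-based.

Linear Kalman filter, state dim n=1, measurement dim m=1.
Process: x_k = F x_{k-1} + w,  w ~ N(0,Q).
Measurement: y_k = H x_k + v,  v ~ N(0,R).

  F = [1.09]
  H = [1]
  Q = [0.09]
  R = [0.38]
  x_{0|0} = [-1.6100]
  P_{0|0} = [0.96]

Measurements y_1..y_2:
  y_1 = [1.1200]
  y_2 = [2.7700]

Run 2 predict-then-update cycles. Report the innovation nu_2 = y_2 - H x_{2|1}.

innov = [2.2886]

step 1: x^-=[-1.7549]  P^-=[1.2306]  S=[1.6106]  K=[0.7641]  nu=[2.8749]  x^+=[0.4417]  P^+=[0.2903]
step 2: x^-=[0.4814]  P^-=[0.4350]  S=[0.8150]  K=[0.5337]  nu=[2.2886]  x^+=[1.7029]  P^+=[0.2028]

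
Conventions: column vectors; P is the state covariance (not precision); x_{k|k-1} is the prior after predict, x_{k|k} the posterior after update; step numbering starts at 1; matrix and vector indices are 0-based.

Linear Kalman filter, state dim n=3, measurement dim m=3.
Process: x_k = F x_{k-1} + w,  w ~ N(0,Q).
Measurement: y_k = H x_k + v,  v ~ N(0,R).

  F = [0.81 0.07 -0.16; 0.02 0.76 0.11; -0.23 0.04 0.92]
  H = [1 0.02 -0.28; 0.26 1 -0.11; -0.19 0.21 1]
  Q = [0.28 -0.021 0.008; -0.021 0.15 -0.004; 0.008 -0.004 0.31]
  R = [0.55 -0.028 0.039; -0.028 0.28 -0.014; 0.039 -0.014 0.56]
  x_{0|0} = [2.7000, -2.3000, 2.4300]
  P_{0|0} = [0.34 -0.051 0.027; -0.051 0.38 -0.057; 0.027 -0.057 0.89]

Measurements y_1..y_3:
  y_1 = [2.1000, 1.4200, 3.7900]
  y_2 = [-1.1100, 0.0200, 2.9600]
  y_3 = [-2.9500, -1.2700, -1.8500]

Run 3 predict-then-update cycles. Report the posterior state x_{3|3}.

step 1: x^-=[1.6372, -1.4267, 1.5226]  P^-=[0.5162 -0.0336 -0.1683; -0.0336 0.3694 0.0646; -0.1683 0.0646 1.0672]  S=[1.2422 0.1252 -0.5430; 0.1252 0.6752 -0.0589; -0.5430 -0.0589 1.7559]  K=[0.4357 0.0941 -0.0178; -0.0524 0.5410 0.0866; -0.1062 -0.0710 0.5985]  nu=[0.9177, 2.5885, 2.8781]  x^+=[2.2292, 0.1747, 2.9637]  P^+=[0.2550 -0.0449 0.0636; -0.0449 0.1630 -0.0039; 0.0636 -0.0039 0.3449]
step 2: x^-=[1.3437, 0.5034, 2.2209]  P^-=[0.4354 -0.0361 -0.0411; -0.0361 0.2467 0.0393; -0.0411 0.0393 0.5893]  S=[1.0529 0.0684 -0.2599; 0.0684 0.5382 -0.0168; -0.2599 -0.0168 1.2109]  K=[0.4128 0.0986 -0.0185; -0.0499 0.4416 0.0763; -0.0728 -0.0429 0.4837]  nu=[-1.8419, -0.5885, 0.8887]  x^+=[0.5088, 0.4033, 2.8101]  P^+=[0.2407 -0.0398 0.0585; -0.0398 0.1342 -0.0011; 0.0585 -0.0011 0.2800]
step 3: x^-=[-0.0093, 0.6258, 2.4844]  P^-=[0.4261 -0.0343 -0.0327; -0.0343 0.2299 0.0330; -0.0327 0.0330 0.5358]  S=[1.0348 0.0661 -0.2338; 0.0661 0.5219 -0.0180; -0.2338 -0.0180 1.1504]  K=[0.4089 0.1010 -0.0204; -0.0483 0.4250 0.0732; -0.0688 -0.0413 0.4626]  nu=[-2.2576, -1.6201, -4.4675]  x^+=[-1.0051, -0.2808, 0.6399]  P^+=[0.2379 -0.0385 0.0564; -0.0385 0.1292 -0.0013; 0.0564 -0.0013 0.2679]

x_post = [-1.0051, -0.2808, 0.6399]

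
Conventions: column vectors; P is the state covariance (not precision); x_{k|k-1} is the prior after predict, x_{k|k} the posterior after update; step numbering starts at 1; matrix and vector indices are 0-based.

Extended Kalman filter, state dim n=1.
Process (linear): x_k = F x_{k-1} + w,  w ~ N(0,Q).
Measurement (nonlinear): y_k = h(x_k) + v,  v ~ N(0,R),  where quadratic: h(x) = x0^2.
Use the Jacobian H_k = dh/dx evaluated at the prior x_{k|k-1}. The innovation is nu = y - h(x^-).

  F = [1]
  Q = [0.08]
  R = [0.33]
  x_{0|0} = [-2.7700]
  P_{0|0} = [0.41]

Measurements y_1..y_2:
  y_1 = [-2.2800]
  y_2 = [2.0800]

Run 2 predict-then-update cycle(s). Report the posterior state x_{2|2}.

step 1: x^-=[-2.7700]  P^-=[0.4900]  H_jac=[-5.5400]  S=[15.3689]  K=[-0.1766]  nu=[-9.9529]  x^+=[-1.0120]  P^+=[0.0105]
step 2: x^-=[-1.0120]  P^-=[0.0905]  H_jac=[-2.0240]  S=[0.7008]  K=[-0.2614]  nu=[1.0558]  x^+=[-1.2880]  P^+=[0.0426]

x_post = [-1.2880]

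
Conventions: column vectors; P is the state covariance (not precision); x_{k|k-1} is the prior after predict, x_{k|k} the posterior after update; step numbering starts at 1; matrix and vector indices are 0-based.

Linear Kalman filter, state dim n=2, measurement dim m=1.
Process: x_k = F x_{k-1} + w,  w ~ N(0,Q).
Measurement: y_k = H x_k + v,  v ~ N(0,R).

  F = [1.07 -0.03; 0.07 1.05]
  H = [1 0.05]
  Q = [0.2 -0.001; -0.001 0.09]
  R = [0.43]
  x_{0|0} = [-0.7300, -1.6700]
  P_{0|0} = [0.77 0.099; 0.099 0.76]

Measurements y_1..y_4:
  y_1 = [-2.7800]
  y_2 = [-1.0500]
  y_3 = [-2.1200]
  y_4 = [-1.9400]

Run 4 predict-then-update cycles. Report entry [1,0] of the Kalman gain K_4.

K[1,0] = -0.0167

step 1: x^-=[-0.7310, -1.8046]  P^-=[1.0759 0.1438; 0.1438 0.9462]  S=[1.5226]  K=[0.7113; 0.1255]  nu=[-1.9588]  x^+=[-2.1243, -2.0504]  P^+=[0.3055 0.0078; 0.0078 0.9223]
step 2: x^-=[-2.2115, -2.3016]  P^-=[0.5501 0.0016; 0.0016 1.1094]  S=[0.9830]  K=[0.5597; 0.0581]  nu=[1.2766]  x^+=[-1.4971, -2.2275]  P^+=[0.2422 -0.0303; -0.0303 1.1061]
step 3: x^-=[-1.5350, -2.4436]  P^-=[0.4802 -0.0517; -0.0517 1.3062]  S=[0.9083]  K=[0.5258; 0.0150]  nu=[-0.4628]  x^+=[-1.7784, -2.4506]  P^+=[0.2291 -0.0589; -0.0589 1.3060]
step 4: x^-=[-1.8293, -2.6976]  P^-=[0.4672 -0.0910; -0.0910 1.5224]  S=[0.8919]  K=[0.5187; -0.0167]  nu=[0.0242]  x^+=[-1.8168, -2.6980]  P^+=[0.2272 -0.0833; -0.0833 1.5221]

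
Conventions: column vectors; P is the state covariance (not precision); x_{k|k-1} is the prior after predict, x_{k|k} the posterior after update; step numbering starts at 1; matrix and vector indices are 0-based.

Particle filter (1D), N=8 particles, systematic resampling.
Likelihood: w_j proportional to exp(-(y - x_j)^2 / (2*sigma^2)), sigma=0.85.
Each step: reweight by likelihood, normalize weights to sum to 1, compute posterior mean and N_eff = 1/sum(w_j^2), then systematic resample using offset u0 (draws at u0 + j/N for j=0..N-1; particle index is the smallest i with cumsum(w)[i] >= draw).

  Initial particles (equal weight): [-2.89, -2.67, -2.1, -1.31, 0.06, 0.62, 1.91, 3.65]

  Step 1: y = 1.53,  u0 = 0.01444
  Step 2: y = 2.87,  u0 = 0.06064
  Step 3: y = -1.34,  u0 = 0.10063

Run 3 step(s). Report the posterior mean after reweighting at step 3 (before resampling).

post_mean = 1.9100

step 1: w=[0.0000, 0.0000, 0.0001, 0.0022, 0.1287, 0.3238, 0.5197, 0.0256]  mean=1.2915  Neff=2.5503  idx=[4, 5, 5, 5, 6, 6, 6, 6]
step 2: w=[0.0019, 0.0136, 0.0136, 0.0136, 0.2393, 0.2393, 0.2393, 0.2393]  mean=1.8537  Neff=4.3550  idx=[4, 4, 5, 5, 6, 6, 7, 7]
step 3: w=[0.1250, 0.1250, 0.1250, 0.1250, 0.1250, 0.1250, 0.1250, 0.1250]  mean=1.9100  Neff=8.0000  idx=[0, 1, 2, 3, 4, 5, 6, 7]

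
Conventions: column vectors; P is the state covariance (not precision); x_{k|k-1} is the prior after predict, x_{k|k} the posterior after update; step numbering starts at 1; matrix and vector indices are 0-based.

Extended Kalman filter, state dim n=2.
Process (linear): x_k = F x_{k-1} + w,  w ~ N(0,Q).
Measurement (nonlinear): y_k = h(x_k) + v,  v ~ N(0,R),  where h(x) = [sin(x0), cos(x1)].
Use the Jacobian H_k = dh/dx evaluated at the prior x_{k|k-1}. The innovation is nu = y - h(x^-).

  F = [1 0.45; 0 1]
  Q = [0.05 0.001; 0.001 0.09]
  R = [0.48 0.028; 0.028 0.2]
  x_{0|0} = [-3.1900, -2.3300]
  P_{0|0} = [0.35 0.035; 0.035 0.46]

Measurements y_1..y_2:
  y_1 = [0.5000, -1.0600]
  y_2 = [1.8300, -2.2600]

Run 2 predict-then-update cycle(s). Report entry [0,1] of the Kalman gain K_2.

step 1: x^-=[-4.2385, -2.3300]  P^-=[0.5246 0.2430; 0.2430 0.5500]  H_jac=[-0.4564 0.0000; 0.0000 0.7254]  S=[0.5893 -0.0524; -0.0524 0.4894]  K=[-0.3779 0.3197; -0.1168 0.8027]  nu=[-0.3898, -0.3717]  x^+=[-4.2100, -2.5828]  P^+=[0.3778 0.0736; 0.0736 0.2168]
step 2: x^-=[-5.3723, -2.5828]  P^-=[0.5379 0.1721; 0.1721 0.3068]  H_jac=[0.6130 0.0000; 0.0000 0.5302]  S=[0.6822 0.0839; 0.0839 0.2862]  K=[0.4608 0.1837; 0.0879 0.5425]  nu=[1.0399, -1.4121]  x^+=[-5.1524, -3.2574]  P^+=[0.3692 0.0936; 0.0936 0.2093]

K[0,1] = 0.1837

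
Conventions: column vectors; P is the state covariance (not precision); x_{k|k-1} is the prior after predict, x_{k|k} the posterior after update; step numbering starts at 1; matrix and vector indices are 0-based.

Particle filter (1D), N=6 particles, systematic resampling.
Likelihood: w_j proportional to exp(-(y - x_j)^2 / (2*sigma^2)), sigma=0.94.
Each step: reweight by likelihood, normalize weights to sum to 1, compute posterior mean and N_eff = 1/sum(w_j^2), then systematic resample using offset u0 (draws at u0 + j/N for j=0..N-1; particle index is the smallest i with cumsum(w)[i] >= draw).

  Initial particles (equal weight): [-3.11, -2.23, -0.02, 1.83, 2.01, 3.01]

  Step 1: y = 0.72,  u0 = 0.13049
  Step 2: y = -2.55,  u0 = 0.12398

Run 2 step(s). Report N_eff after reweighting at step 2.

N_eff = 2.0040

step 1: w=[0.0001, 0.0043, 0.4365, 0.2963, 0.2321, 0.0306]  mean=1.0820  Neff=3.0014  idx=[2, 2, 3, 3, 4, 4]
step 2: w=[0.4995, 0.4995, 0.0004, 0.0004, 0.0001, 0.0001]  mean=-0.0181  Neff=2.0040  idx=[0, 0, 0, 1, 1, 1]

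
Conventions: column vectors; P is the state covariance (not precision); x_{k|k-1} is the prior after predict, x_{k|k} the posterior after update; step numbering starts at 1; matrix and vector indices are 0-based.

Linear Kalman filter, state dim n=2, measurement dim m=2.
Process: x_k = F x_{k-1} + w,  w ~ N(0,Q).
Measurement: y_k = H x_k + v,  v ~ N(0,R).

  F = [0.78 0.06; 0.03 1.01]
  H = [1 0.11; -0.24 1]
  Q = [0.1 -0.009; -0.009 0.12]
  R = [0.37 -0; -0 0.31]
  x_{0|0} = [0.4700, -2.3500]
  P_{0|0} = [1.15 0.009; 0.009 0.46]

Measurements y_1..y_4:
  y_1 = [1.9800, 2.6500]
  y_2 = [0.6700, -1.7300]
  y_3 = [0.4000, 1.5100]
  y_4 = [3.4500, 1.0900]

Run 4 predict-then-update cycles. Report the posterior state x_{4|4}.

step 1: x^-=[0.2256, -2.3594]  P^-=[0.8022 0.0529; 0.0529 0.5908]  S=[1.1909 -0.0760; -0.0760 0.9216]  K=[0.6723 -0.0960; 0.1398 0.6388]  nu=[2.0139, 5.0635]  x^+=[1.0933, 1.1567]  P^+=[0.2455 0.0292; 0.0292 0.2050]
step 2: x^-=[0.9222, 1.2011]  P^-=[0.2529 0.0322; 0.0322 0.3311]  S=[0.6339 0.0071; 0.0071 0.6403]  K=[0.4050 -0.0490; 0.1026 0.5040]  nu=[-0.3843, -2.7098]  x^+=[0.8993, -0.2041]  P^+=[0.1476 0.0202; 0.0202 0.1611]
step 3: x^-=[0.6892, -0.1791]  P^-=[0.1923 0.0202; 0.0202 0.2857]  S=[0.5702 0.0049; 0.0049 0.5971]  K=[0.3415 -0.0463; 0.0865 0.4697]  nu=[-0.2695, 1.8545]  x^+=[0.5113, 0.6686]  P^+=[0.1247 0.0156; 0.0156 0.1493]
step 4: x^-=[0.4389, 0.6906]  P^-=[0.1778 0.0153; 0.0153 0.2734]  S=[0.5545 0.0022; 0.0022 0.5863]  K=[0.3239 -0.0480; 0.0799 0.4597]  nu=[2.9351, 0.5048]  x^+=[1.3655, 1.1571]  P^+=[0.1184 0.0135; 0.0135 0.1458]

x_post = [1.3655, 1.1571]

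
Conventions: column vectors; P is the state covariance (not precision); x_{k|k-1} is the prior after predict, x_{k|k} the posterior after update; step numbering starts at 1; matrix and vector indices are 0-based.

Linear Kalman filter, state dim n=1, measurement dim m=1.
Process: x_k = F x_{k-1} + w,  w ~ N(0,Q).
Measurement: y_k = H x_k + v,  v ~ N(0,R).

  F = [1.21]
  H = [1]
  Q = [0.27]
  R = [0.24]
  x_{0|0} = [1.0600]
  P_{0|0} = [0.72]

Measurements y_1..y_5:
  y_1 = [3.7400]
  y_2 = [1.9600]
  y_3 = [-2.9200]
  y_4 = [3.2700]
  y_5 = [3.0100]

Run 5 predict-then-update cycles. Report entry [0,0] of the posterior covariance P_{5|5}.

step 1: x^-=[1.2826]  P^-=[1.3242]  S=[1.5642]  K=[0.8466]  nu=[2.4574]  x^+=[3.3629]  P^+=[0.2032]
step 2: x^-=[4.0692]  P^-=[0.5675]  S=[0.8075]  K=[0.7028]  nu=[-2.1092]  x^+=[2.5869]  P^+=[0.1687]
step 3: x^-=[3.1301]  P^-=[0.5169]  S=[0.7569]  K=[0.6829]  nu=[-6.0501]  x^+=[-1.0017]  P^+=[0.1639]
step 4: x^-=[-1.2121]  P^-=[0.5100]  S=[0.7500]  K=[0.6800]  nu=[4.4821]  x^+=[1.8357]  P^+=[0.1632]
step 5: x^-=[2.2212]  P^-=[0.5089]  S=[0.7489]  K=[0.6795]  nu=[0.7888]  x^+=[2.7572]  P^+=[0.1631]

P_post[0,0] = 0.1631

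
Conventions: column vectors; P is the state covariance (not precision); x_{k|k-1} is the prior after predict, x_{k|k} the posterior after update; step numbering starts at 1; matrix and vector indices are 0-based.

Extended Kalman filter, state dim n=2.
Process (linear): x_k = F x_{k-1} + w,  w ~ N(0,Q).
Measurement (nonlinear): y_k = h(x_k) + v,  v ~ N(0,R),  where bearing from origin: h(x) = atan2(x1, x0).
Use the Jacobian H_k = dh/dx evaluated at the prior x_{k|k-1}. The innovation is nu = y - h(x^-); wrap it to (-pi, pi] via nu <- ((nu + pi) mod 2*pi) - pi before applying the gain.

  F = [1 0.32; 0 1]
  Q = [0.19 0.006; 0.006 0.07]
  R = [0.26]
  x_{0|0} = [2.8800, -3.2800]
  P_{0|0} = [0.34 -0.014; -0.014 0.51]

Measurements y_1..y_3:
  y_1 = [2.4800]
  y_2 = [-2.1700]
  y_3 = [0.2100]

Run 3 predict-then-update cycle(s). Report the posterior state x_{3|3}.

x_post = [-1.2777, -4.2131]

step 1: x^-=[1.8304, -3.2800]  P^-=[0.5733 0.1552; 0.1552 0.5800]  H_jac=[0.2325 0.1297]  S=[0.3101]  K=[0.4947; 0.3590]  nu=[-2.7414]  x^+=[0.4743, -4.2641]  P^+=[0.4974 0.1001; 0.1001 0.5400]
step 2: x^-=[-0.8903, -4.2641]  P^-=[0.8068 0.2789; 0.2789 0.6100]  H_jac=[0.2247 -0.0469]  S=[0.2962]  K=[0.5679; 0.1150]  nu=[-0.3934]  x^+=[-1.1137, -4.3094]  P^+=[0.7112 0.2596; 0.2596 0.6061]
step 3: x^-=[-2.4927, -4.3094]  P^-=[1.1294 0.4596; 0.4596 0.6761]  H_jac=[0.1739 -0.1006]  S=[0.2849]  K=[0.5271; 0.0418]  nu=[2.3052]  x^+=[-1.2777, -4.2131]  P^+=[1.0503 0.4533; 0.4533 0.6756]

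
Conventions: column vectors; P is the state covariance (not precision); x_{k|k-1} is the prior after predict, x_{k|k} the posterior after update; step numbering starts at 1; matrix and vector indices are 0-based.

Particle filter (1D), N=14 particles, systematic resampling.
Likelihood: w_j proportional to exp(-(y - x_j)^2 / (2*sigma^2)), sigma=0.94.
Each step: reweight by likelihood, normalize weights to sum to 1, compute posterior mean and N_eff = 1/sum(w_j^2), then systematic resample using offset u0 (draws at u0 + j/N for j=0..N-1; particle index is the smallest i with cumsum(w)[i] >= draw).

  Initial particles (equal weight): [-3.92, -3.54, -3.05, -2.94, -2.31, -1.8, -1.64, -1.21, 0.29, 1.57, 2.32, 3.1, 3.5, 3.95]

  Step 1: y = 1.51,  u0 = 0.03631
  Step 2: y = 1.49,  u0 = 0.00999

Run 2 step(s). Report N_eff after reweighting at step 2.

step 1: w=[0.0000, 0.0000, 0.0000, 0.0000, 0.0001, 0.0008, 0.0014, 0.0060, 0.1710, 0.3961, 0.2738, 0.0949, 0.0422, 0.0137]  mean=1.7912  Neff=3.6755  idx=[8, 8, 8, 9, 9, 9, 9, 9, 10, 10, 10, 10, 11, 12]
step 2: w=[0.0473, 0.0473, 0.0473, 0.1066, 0.1066, 0.1066, 0.1066, 0.1066, 0.0724, 0.0724, 0.0724, 0.0724, 0.0247, 0.0109]  mean=1.6642  Neff=11.7377  idx=[0, 1, 3, 3, 4, 5, 5, 6, 7, 7, 8, 9, 10, 11]

N_eff = 11.7377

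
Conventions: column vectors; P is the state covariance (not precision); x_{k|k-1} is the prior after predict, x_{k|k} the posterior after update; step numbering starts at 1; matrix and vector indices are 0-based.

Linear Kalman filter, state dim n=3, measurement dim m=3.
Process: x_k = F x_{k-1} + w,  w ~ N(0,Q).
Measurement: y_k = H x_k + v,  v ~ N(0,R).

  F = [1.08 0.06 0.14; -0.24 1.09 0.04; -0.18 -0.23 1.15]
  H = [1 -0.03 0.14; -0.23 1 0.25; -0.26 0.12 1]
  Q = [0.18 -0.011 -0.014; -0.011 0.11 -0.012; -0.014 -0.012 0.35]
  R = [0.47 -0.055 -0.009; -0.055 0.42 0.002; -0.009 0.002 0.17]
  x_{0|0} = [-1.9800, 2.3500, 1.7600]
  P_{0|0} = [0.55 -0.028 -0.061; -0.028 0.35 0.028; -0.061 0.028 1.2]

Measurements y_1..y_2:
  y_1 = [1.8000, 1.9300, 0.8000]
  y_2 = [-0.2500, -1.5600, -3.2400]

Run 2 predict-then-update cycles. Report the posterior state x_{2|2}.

x_post = [0.9932, 1.0347, -2.4156]

step 1: x^-=[-1.7510, 3.1071, 1.8399]  P^-=[0.8247 -0.1528 0.0015; -0.1528 0.5777 0.0353; 0.0015 0.0353 1.9815]  S=[1.3433 -0.3415 0.0334; -0.3415 1.2529 0.6958; 0.0334 0.6958 2.2327]  K=[0.6059 -0.0548 -0.0955; 0.0233 0.5645 -0.1116; 0.1783 -0.0248 0.8942]  nu=[3.3866, -2.0398, -1.8680]  x^+=[0.5913, 2.2431, 0.8239]  P^+=[0.2812 -0.0048 0.0519; -0.0048 0.2467 -0.0489; 0.0519 -0.0489 0.1697]
step 2: x^-=[0.8886, 2.3361, 0.3252]  P^-=[0.5265 -0.0795 0.0178; -0.0795 0.4169 -0.1288; 0.0178 -0.1288 0.6006]  S=[1.0195 -0.2608 -0.0546; -0.2608 0.8724 0.1186; -0.0546 0.1186 0.7770]  K=[0.4996 -0.0590 -0.1214; 0.0081 0.4845 -0.1482; 0.1333 -0.0441 0.7633]  nu=[-1.1140, -3.7730, -3.6145]  x^+=[0.9932, 1.0347, -2.4156]  P^+=[0.2338 -0.0078 0.0365; -0.0078 0.2139 -0.0520; 0.0365 -0.0520 0.1442]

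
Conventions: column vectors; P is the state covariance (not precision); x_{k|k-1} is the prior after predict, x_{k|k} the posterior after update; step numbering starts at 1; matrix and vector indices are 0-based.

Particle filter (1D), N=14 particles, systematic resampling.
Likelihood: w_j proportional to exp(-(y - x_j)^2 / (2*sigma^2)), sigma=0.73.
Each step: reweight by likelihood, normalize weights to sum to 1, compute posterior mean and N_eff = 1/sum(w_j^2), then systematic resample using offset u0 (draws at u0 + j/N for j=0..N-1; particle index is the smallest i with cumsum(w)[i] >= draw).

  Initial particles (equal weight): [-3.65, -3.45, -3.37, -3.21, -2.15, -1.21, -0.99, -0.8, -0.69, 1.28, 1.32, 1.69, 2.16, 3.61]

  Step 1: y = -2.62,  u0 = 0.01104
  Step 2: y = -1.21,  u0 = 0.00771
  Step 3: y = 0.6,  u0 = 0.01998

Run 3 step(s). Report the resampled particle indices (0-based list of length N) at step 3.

resampled_idx = [6, 9, 9, 10, 10, 10, 11, 11, 11, 12, 12, 13, 13, 13]

step 1: w=[0.1110, 0.1573, 0.1771, 0.2166, 0.2441, 0.0465, 0.0248, 0.0134, 0.0091, 0.0000, 0.0000, 0.0000, 0.0000, 0.0000]  mean=-2.8628  Neff=5.6185  idx=[0, 0, 1, 1, 2, 2, 2, 3, 3, 3, 4, 4, 4, 5]
step 2: w=[0.0015, 0.0015, 0.0037, 0.0037, 0.0051, 0.0051, 0.0051, 0.0096, 0.0096, 0.0096, 0.1787, 0.1787, 0.1787, 0.4093]  mean=-1.8288  Neff=3.7921  idx=[3, 10, 10, 10, 11, 11, 12, 12, 12, 13, 13, 13, 13, 13]
step 3: w=[0.0000, 0.0035, 0.0035, 0.0035, 0.0035, 0.0035, 0.0035, 0.0035, 0.0035, 0.1944, 0.1944, 0.1944, 0.1944, 0.1944]  mean=-1.2362  Neff=5.2881  idx=[6, 9, 9, 10, 10, 10, 11, 11, 11, 12, 12, 13, 13, 13]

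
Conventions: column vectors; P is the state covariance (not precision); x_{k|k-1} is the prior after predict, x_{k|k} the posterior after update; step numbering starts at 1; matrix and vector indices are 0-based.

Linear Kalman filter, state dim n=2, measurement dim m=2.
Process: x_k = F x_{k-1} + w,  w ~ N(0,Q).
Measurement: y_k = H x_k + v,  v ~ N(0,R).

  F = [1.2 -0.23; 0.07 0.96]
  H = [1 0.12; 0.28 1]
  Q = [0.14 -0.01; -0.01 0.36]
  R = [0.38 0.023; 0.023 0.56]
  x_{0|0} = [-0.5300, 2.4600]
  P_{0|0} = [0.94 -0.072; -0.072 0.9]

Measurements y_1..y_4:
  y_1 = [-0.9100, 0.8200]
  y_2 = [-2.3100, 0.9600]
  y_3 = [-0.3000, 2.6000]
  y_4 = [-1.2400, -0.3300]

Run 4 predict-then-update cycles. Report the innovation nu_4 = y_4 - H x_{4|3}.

step 1: x^-=[-1.2018, 2.3245]  P^-=[1.5810 -0.2115; -0.2115 1.1844]  S=[1.9272 0.3891; 0.3891 1.7499]  K=[0.8172 -0.0496; -0.1736 0.6816]  nu=[0.0129, -1.1680]  x^+=[-1.1333, 1.5262]  P^+=[0.3213 -0.0990; -0.0990 0.4054]
step 2: x^-=[-1.7110, 1.3858]  P^-=[0.6787 -0.1849; -0.1849 0.7219]  S=[1.0247 0.1085; 0.1085 1.2315]  K=[0.6463 -0.0528; -0.1550 0.5578]  nu=[-0.7653, 0.0533]  x^+=[-2.2084, 1.5341]  P^+=[0.2547 -0.0860; -0.0860 0.3329]
step 3: x^-=[-3.0029, 1.3182]  P^-=[0.5718 -0.1598; -0.1598 0.6565]  S=[0.9229 0.0967; 0.0967 1.1718]  K=[0.6040 -0.0496; -0.1437 0.5339]  nu=[2.5447, 2.1226]  x^+=[-1.5711, 2.0856]  P^+=[0.2380 -0.0805; -0.0805 0.3182]
step 4: x^-=[-2.3651, 1.8922]  P^-=[0.5441 -0.1517; -0.1517 0.6436]  S=[0.8969 0.0957; 0.0957 1.1613]  K=[0.5914 -0.0482; -0.1395 0.5291]  nu=[0.8980, -1.5600]  x^+=[-1.7587, 0.9415]  P^+=[0.2331 -0.0787; -0.0787 0.3151]

innov = [0.8980, -1.5600]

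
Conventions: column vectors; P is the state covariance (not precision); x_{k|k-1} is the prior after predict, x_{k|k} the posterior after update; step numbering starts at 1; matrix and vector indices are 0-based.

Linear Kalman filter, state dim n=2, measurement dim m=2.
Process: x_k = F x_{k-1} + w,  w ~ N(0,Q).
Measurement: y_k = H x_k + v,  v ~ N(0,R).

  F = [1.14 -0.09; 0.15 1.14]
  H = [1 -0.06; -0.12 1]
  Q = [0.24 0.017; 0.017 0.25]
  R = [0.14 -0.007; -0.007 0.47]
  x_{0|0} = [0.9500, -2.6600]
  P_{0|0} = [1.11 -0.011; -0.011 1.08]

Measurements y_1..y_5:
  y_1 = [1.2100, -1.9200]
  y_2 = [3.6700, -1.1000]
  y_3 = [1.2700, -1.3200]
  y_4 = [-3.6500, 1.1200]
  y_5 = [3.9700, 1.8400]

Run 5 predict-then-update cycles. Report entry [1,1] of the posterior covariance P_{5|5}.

step 1: x^-=[1.3224, -2.8899]  P^-=[1.6936 0.0819; 0.0819 1.6748]  S=[1.8298 -0.2283; -0.2283 2.1495]  K=[0.9281 0.0421; 0.0876 0.7839]  nu=[-0.2858, 1.1286]  x^+=[1.1047, -2.0303]  P^+=[0.1314 0.0291; 0.0291 0.3713]
step 2: x^-=[1.4420, -2.1488]  P^-=[0.4078 0.0387; 0.0387 0.7454]  S=[0.5458 -0.0616; -0.0616 1.2120]  K=[0.7462 0.0295; 0.0584 0.6142]  nu=[2.0990, 1.2218]  x^+=[3.0444, -1.2758]  P^+=[0.1055 0.0213; 0.0213 0.2908]
step 3: x^-=[3.5854, -0.9978]  P^-=[0.3751 0.0326; 0.0326 0.6376]  S=[0.5135 -0.0574; -0.0574 1.1052]  K=[0.7297 0.0267; 0.0535 0.5762]  nu=[-2.3753, 0.1080]  x^+=[1.8551, -1.0625]  P^+=[0.1032 0.0198; 0.0198 0.2728]
step 4: x^-=[2.2104, -0.9330]  P^-=[0.3722 0.0321; 0.0321 0.6136]  S=[0.5106 -0.0561; -0.0561 1.0813]  K=[0.7281 0.0262; 0.0531 0.5667]  nu=[-5.9164, 2.3182]  x^+=[-2.0367, 0.0665]  P^+=[0.1029 0.0196; 0.0196 0.2683]
step 5: x^-=[-2.3278, -0.2297]  P^-=[0.3719 0.0322; 0.0322 0.6077]  S=[0.5102 -0.0556; -0.0556 1.0753]  K=[0.7280 0.0261; 0.0532 0.5643]  nu=[6.2840, 1.7904]  x^+=[2.2936, 1.1151]  P^+=[0.1029 0.0195; 0.0195 0.2672]

P_post[1,1] = 0.2672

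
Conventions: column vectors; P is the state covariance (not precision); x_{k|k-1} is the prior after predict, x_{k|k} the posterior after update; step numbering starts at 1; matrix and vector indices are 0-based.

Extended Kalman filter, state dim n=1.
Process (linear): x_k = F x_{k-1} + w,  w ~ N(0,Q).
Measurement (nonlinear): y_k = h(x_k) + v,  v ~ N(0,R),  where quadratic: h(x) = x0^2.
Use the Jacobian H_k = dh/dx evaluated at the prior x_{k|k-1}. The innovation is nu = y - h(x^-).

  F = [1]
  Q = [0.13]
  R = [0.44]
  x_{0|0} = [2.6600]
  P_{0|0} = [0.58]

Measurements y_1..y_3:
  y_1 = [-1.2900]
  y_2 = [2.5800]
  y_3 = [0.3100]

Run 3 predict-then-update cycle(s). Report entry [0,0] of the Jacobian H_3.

step 1: x^-=[2.6600]  P^-=[0.7100]  H_jac=[5.3200]  S=[20.5347]  K=[0.1839]  nu=[-8.3656]  x^+=[1.1212]  P^+=[0.0152]
step 2: x^-=[1.1212]  P^-=[0.1452]  H_jac=[2.2424]  S=[1.1702]  K=[0.2783]  nu=[1.3229]  x^+=[1.4893]  P^+=[0.0546]
step 3: x^-=[1.4893]  P^-=[0.1846]  H_jac=[2.9787]  S=[2.0779]  K=[0.2646]  nu=[-1.9081]  x^+=[0.9844]  P^+=[0.0391]

H_jac[0,0] = 2.9787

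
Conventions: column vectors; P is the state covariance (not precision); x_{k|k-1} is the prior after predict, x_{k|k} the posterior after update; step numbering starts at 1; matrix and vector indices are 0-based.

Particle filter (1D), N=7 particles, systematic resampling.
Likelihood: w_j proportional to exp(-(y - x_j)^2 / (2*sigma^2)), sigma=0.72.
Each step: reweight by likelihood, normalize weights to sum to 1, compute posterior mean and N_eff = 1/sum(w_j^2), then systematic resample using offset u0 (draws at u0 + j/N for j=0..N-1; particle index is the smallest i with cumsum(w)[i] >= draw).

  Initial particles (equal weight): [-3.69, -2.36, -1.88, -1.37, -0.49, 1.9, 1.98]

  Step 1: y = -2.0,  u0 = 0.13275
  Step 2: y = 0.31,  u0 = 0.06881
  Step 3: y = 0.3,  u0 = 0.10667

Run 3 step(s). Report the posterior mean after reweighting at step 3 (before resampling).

post_mean = -0.5078

step 1: w=[0.0233, 0.3238, 0.3619, 0.2502, 0.0407, 0.0000, 0.0000]  mean=-1.8935  Neff=3.3261  idx=[1, 1, 2, 2, 2, 3, 4]
step 2: w=[0.0016, 0.0016, 0.0154, 0.0154, 0.0154, 0.1033, 0.8473]  mean=-0.6511  Neff=1.3710  idx=[5, 6, 6, 6, 6, 6, 6]
step 3: w=[0.0202, 0.1633, 0.1633, 0.1633, 0.1633, 0.1633, 0.1633]  mean=-0.5078  Neff=6.2345  idx=[1, 2, 3, 4, 5, 5, 6]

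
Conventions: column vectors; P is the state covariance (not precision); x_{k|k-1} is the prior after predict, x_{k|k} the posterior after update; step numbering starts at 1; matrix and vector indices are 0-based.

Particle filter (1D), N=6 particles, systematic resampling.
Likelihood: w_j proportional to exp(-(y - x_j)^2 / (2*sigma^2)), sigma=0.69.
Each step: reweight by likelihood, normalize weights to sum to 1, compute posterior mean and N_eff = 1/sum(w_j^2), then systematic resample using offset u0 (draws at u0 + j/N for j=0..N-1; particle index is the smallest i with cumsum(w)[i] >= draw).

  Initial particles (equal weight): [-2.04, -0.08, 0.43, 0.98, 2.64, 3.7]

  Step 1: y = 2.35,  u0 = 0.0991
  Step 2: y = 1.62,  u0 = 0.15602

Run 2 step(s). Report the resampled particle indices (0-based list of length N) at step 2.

step 1: w=[0.0000, 0.0017, 0.0170, 0.1137, 0.7473, 0.1204]  mean=2.5368  Neff=1.7062  idx=[3, 4, 4, 4, 4, 5]
step 2: w=[0.3248, 0.1675, 0.1675, 0.1675, 0.1675, 0.0053]  mean=2.1064  Neff=4.5931  idx=[0, 0, 1, 2, 3, 4]

resampled_idx = [0, 0, 1, 2, 3, 4]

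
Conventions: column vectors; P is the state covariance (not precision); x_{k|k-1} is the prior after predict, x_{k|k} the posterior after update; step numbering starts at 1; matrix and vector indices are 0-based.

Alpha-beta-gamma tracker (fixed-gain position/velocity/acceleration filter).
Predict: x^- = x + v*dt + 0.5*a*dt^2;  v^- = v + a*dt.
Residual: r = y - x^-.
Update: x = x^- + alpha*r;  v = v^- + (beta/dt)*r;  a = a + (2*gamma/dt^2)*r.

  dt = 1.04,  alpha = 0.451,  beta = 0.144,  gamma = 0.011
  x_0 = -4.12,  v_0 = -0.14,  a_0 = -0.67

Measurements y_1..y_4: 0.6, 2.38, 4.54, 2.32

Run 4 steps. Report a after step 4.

a_post = -0.3433

step 1: x_pred=-4.6279  r=5.2279  x^+=-2.2701  v^+=-0.1129  a^+=-0.5637
step 2: x_pred=-2.6924  r=5.0724  x^+=-0.4048  v^+=0.0032  a^+=-0.4605
step 3: x_pred=-0.6505  r=5.1905  x^+=1.6904  v^+=0.2430  a^+=-0.3549
step 4: x_pred=1.7512  r=0.5688  x^+=2.0077  v^+=-0.0474  a^+=-0.3433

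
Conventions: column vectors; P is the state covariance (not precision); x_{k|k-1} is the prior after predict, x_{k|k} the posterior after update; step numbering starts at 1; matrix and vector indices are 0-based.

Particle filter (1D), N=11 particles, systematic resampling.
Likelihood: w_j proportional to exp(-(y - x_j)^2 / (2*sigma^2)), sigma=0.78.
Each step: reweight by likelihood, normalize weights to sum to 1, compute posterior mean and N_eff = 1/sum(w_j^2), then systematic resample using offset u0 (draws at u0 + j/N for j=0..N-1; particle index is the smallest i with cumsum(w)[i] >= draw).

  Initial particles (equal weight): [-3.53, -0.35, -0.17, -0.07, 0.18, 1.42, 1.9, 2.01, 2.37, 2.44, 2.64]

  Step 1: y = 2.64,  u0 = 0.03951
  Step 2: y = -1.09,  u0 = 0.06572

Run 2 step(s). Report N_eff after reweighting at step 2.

N_eff = 1.6224

step 1: w=[0.0000, 0.0001, 0.0003, 0.0005, 0.0015, 0.0643, 0.1394, 0.1578, 0.2059, 0.2115, 0.2186]  mean=2.2546  Neff=5.4532  idx=[5, 6, 7, 7, 8, 8, 9, 9, 9, 10, 10]
step 2: w=[0.7766, 0.0887, 0.0511, 0.0511, 0.0073, 0.0073, 0.0049, 0.0049, 0.0049, 0.0015, 0.0015]  mean=1.5556  Neff=1.6224  idx=[0, 0, 0, 0, 0, 0, 0, 0, 1, 2, 4]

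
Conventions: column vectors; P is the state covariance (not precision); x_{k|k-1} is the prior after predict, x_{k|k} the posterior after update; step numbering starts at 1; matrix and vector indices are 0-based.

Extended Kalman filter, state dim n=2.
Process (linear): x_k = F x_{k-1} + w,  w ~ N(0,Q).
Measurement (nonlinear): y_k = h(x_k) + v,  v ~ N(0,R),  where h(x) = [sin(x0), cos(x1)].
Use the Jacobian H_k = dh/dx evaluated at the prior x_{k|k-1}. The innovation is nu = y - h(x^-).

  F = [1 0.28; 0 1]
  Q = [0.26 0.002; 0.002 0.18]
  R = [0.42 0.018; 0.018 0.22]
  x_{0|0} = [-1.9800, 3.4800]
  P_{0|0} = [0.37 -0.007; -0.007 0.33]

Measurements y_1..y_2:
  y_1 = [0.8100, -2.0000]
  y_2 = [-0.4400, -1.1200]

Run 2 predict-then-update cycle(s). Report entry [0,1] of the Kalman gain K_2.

K[0,1] = -0.1250

step 1: x^-=[-1.0056, 3.4800]  P^-=[0.6520 0.0874; 0.0874 0.5100]  H_jac=[0.5356 0.0000; 0.0000 0.3320]  S=[0.6070 0.0335; 0.0335 0.2762]  K=[0.5733 0.0354; 0.0435 0.6077]  nu=[1.6545, -1.0567]  x^+=[-0.0946, 2.9099]  P^+=[0.4508 0.0546; 0.0546 0.4051]
step 2: x^-=[0.7202, 2.9099]  P^-=[0.7731 0.1700; 0.1700 0.5851]  H_jac=[0.7517 0.0000; 0.0000 -0.2297]  S=[0.8568 -0.0113; -0.0113 0.2509]  K=[0.6766 -0.1250; 0.1421 -0.5292]  nu=[-1.0995, -0.1467]  x^+=[-0.0054, 2.8312]  P^+=[0.3750 0.0667; 0.0667 0.4958]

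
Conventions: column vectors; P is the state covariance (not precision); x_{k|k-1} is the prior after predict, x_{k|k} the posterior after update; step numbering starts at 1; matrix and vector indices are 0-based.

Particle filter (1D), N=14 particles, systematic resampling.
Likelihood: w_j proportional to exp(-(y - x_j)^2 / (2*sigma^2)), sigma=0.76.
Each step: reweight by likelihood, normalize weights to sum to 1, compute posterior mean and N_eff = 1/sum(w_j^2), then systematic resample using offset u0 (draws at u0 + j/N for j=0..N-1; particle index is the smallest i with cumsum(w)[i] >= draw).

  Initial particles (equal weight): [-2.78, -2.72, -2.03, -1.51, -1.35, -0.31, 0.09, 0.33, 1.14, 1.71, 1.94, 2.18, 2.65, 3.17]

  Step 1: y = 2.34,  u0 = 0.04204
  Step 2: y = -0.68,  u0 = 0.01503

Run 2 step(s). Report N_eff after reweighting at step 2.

N_eff = 1.9891

step 1: w=[0.0000, 0.0000, 0.0000, 0.0000, 0.0000, 0.0005, 0.0029, 0.0069, 0.0659, 0.1626, 0.1996, 0.2243, 0.2110, 0.1263]  mean=2.1911  Neff=5.5114  idx=[8, 9, 9, 10, 10, 10, 11, 11, 11, 12, 12, 12, 13, 13]
step 2: w=[0.6958, 0.0872, 0.0872, 0.0321, 0.0321, 0.0321, 0.0103, 0.0103, 0.0103, 0.0008, 0.0008, 0.0008, 0.0000, 0.0000]  mean=1.3525  Neff=1.9891  idx=[0, 0, 0, 0, 0, 0, 0, 0, 0, 0, 1, 2, 3, 5]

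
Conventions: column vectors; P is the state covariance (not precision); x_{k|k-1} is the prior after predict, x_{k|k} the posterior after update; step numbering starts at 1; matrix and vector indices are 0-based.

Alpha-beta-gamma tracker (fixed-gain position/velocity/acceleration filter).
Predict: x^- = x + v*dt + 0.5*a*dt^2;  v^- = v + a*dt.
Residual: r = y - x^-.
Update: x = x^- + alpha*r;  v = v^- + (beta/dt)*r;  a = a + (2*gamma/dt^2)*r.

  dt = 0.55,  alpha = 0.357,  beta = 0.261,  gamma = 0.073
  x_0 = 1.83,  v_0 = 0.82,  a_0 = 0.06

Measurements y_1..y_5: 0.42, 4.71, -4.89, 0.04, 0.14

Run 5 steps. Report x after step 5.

step 1: x_pred=2.2901  r=-1.8701  x^+=1.6225  v^+=-0.0344  a^+=-0.8426
step 2: x_pred=1.4761  r=3.2339  x^+=2.6306  v^+=1.0368  a^+=0.7183
step 3: x_pred=3.3095  r=-8.1995  x^+=0.3823  v^+=-2.4592  a^+=-3.2392
step 4: x_pred=-1.4602  r=1.5002  x^+=-0.9246  v^+=-3.5288  a^+=-2.5151
step 5: x_pred=-3.2459  r=3.3859  x^+=-2.0371  v^+=-3.3053  a^+=-0.8809

x_post = -2.0371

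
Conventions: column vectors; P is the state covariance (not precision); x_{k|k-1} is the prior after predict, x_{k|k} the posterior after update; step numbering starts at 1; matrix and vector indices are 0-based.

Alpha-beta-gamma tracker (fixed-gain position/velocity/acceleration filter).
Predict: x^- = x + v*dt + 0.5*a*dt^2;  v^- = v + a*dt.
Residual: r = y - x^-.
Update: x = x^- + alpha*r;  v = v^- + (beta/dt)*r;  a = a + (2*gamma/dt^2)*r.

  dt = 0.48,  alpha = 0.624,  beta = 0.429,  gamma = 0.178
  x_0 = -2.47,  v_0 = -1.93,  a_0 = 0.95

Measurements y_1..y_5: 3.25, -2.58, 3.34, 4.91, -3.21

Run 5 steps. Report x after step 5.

step 1: x_pred=-3.2870  r=6.5370  x^+=0.7921  v^+=4.3684  a^+=11.0505
step 2: x_pred=4.1620  r=-6.7420  x^+=-0.0450  v^+=3.6470  a^+=0.6332
step 3: x_pred=1.7785  r=1.5615  x^+=2.7529  v^+=5.3466  a^+=3.0460
step 4: x_pred=5.6701  r=-0.7601  x^+=5.1958  v^+=6.1293  a^+=1.8715
step 5: x_pred=8.3535  r=-11.5635  x^+=1.1379  v^+=-3.3072  a^+=-15.9957

x_post = 1.1379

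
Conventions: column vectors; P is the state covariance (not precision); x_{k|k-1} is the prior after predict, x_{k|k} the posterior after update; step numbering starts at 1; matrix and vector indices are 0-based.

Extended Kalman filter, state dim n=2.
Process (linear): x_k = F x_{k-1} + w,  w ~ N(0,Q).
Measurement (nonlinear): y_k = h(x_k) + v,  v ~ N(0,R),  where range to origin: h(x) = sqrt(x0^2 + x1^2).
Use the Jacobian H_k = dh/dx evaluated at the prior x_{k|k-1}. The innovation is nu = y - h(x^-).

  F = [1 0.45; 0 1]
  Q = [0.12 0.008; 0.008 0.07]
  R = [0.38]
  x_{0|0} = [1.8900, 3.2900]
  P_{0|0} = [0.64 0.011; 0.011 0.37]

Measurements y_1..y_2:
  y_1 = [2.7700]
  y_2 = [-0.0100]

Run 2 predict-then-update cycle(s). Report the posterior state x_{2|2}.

x_post = [1.2693, 1.3484]

step 1: x^-=[3.3705, 3.2900]  P^-=[0.8448 0.1855; 0.1855 0.4400]  H_jac=[0.7156 0.6985]  S=[1.2128]  K=[0.6053; 0.3629]  nu=[-1.9400]  x^+=[2.1961, 2.5860]  P^+=[0.4004 -0.0809; -0.0809 0.2803]
step 2: x^-=[3.3598, 2.5860]  P^-=[0.5044 0.0532; 0.0532 0.3503]  H_jac=[0.7925 0.6099]  S=[0.8785]  K=[0.4919; 0.2912]  nu=[-4.2498]  x^+=[1.2693, 1.3484]  P^+=[0.2918 -0.0726; -0.0726 0.2758]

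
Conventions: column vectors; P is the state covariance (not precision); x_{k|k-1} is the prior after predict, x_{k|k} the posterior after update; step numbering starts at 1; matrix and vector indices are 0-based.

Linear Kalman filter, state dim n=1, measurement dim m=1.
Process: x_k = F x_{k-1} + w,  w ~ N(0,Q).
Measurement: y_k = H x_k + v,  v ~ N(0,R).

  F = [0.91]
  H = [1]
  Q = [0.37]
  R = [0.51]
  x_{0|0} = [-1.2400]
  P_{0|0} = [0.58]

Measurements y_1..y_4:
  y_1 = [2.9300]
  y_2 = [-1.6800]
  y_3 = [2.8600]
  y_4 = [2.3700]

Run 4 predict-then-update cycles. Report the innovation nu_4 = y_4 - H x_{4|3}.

innov = [1.0952]

step 1: x^-=[-1.1284]  P^-=[0.8503]  S=[1.3603]  K=[0.6251]  nu=[4.0584]  x^+=[1.4084]  P^+=[0.3188]
step 2: x^-=[1.2817]  P^-=[0.6340]  S=[1.1440]  K=[0.5542]  nu=[-2.9617]  x^+=[-0.3597]  P^+=[0.2826]
step 3: x^-=[-0.3273]  P^-=[0.6041]  S=[1.1141]  K=[0.5422]  nu=[3.1873]  x^+=[1.4009]  P^+=[0.2765]
step 4: x^-=[1.2748]  P^-=[0.5990]  S=[1.1090]  K=[0.5401]  nu=[1.0952]  x^+=[1.8663]  P^+=[0.2755]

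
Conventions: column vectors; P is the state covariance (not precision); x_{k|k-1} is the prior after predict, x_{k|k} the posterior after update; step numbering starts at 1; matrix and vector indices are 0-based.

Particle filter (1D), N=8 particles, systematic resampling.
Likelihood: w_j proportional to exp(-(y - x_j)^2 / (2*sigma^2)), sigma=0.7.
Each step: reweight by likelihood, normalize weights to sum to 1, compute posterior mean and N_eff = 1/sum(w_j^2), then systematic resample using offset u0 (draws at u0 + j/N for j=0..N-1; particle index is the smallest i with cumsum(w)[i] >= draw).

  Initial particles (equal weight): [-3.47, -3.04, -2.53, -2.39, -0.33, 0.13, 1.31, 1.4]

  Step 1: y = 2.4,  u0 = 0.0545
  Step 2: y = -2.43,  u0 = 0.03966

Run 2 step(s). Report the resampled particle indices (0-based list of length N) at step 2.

resampled_idx = [0, 0, 1, 2, 3, 3, 5, 6]

step 1: w=[0.0000, 0.0000, 0.0000, 0.0000, 0.0008, 0.0078, 0.4483, 0.5431]  mean=1.3484  Neff=2.0161  idx=[6, 6, 6, 6, 7, 7, 7, 7]
step 2: w=[0.1668, 0.1668, 0.1668, 0.1668, 0.0832, 0.0832, 0.0832, 0.0832]  mean=1.3400  Neff=7.1960  idx=[0, 0, 1, 2, 3, 3, 5, 6]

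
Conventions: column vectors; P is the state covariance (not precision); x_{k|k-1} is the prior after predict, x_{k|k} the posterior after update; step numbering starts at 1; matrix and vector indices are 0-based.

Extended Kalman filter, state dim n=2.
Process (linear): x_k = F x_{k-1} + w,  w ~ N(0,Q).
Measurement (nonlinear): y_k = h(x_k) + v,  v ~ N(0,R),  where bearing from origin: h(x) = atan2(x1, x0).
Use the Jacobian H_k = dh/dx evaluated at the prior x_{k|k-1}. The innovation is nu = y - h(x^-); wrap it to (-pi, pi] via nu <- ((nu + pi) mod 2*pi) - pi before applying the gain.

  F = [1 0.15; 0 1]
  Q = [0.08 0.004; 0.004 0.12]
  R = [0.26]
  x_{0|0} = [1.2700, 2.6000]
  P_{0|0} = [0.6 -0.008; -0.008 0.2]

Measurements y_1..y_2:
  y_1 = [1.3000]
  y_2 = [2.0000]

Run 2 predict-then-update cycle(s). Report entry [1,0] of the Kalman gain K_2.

step 1: x^-=[1.6600, 2.6000]  P^-=[0.6821 0.0260; 0.0260 0.3200]  H_jac=[-0.2732 0.1745]  S=[0.3182]  K=[-0.5715; 0.1531]  nu=[0.2974]  x^+=[1.4900, 2.6455]  P^+=[0.5782 0.0538; 0.0538 0.3125]
step 2: x^-=[1.8869, 2.6455]  P^-=[0.6814 0.1047; 0.1047 0.4325]  H_jac=[-0.2505 0.1787]  S=[0.3072]  K=[-0.4948; 0.1662]  nu=[1.0487]  x^+=[1.3680, 2.8198]  P^+=[0.6062 0.1300; 0.1300 0.4241]

K[1,0] = 0.1662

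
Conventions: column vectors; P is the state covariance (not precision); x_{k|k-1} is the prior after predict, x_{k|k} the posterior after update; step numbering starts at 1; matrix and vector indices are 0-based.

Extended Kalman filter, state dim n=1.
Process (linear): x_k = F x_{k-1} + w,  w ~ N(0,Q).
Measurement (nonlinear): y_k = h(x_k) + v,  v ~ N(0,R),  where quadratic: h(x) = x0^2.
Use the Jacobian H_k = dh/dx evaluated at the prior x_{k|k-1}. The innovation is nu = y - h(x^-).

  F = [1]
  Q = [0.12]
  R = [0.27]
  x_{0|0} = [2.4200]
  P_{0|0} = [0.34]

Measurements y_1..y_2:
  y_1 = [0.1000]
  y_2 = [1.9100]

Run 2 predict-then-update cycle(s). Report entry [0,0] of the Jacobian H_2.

H_jac[0,0] = 2.5195

step 1: x^-=[2.4200]  P^-=[0.4600]  H_jac=[4.8400]  S=[11.0458]  K=[0.2016]  nu=[-5.7564]  x^+=[1.2597]  P^+=[0.0112]
step 2: x^-=[1.2597]  P^-=[0.1312]  H_jac=[2.5195]  S=[1.1031]  K=[0.2998]  nu=[0.3231]  x^+=[1.3566]  P^+=[0.0321]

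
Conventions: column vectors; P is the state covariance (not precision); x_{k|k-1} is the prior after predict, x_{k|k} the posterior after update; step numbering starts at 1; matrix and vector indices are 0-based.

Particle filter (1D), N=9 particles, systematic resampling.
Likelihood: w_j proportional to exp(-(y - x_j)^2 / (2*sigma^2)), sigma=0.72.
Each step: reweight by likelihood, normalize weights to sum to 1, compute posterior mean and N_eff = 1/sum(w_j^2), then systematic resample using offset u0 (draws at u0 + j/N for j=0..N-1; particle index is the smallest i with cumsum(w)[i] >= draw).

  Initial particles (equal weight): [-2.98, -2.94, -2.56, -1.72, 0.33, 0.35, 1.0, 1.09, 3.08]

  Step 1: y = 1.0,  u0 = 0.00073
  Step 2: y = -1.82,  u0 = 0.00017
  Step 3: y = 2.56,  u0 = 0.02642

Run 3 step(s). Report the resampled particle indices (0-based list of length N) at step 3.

step 1: w=[0.0000, 0.0000, 0.0000, 0.0002, 0.1952, 0.2003, 0.3010, 0.2987, 0.0046]  mean=0.7749  Neff=3.8756  idx=[4, 4, 5, 5, 6, 6, 6, 7, 7]
step 2: w=[0.2494, 0.2494, 0.2294, 0.2294, 0.0100, 0.0100, 0.0100, 0.0061, 0.0061]  mean=0.3687  Neff=4.3470  idx=[0, 0, 0, 1, 1, 2, 2, 3, 3]
step 3: w=[0.1069, 0.1069, 0.1069, 0.1069, 0.1069, 0.1164, 0.1164, 0.1164, 0.1164]  mean=0.3393  Neff=8.9836  idx=[0, 1, 2, 3, 4, 5, 6, 7, 8]

resampled_idx = [0, 1, 2, 3, 4, 5, 6, 7, 8]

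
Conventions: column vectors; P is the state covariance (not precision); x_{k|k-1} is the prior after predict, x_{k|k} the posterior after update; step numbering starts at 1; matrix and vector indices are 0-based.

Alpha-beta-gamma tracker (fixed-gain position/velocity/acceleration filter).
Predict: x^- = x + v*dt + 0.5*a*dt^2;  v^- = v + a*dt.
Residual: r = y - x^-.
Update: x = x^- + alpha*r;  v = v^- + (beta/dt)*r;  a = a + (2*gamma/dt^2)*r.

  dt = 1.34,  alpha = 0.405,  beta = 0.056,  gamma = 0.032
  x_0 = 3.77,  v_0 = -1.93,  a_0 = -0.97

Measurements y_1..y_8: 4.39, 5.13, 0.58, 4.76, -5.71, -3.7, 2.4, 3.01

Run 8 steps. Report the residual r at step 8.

resid = 10.7940

step 1: x_pred=0.3129  r=4.0771  x^+=1.9641  v^+=-3.0594  a^+=-0.8247
step 2: x_pred=-2.8759  r=8.0059  x^+=0.3665  v^+=-3.8299  a^+=-0.5393
step 3: x_pred=-5.2498  r=5.8298  x^+=-2.8887  v^+=-4.3090  a^+=-0.3315
step 4: x_pred=-8.9604  r=13.7204  x^+=-3.4037  v^+=-4.1799  a^+=0.1575
step 5: x_pred=-8.8633  r=3.1533  x^+=-7.5862  v^+=-3.8370  a^+=0.2699
step 6: x_pred=-12.4855  r=8.7855  x^+=-8.9274  v^+=-3.1082  a^+=0.5830
step 7: x_pred=-12.5690  r=14.9690  x^+=-6.5066  v^+=-1.7014  a^+=1.1166
step 8: x_pred=-7.7840  r=10.7940  x^+=-3.4124  v^+=0.2459  a^+=1.5013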